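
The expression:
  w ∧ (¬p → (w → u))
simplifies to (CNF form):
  w ∧ (p ∨ u)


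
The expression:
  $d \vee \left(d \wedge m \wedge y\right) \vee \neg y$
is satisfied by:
  {d: True, y: False}
  {y: False, d: False}
  {y: True, d: True}


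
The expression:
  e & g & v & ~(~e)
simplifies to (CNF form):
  e & g & v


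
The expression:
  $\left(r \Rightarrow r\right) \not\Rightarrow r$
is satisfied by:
  {r: False}


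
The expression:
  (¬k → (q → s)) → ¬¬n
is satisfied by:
  {n: True, q: True, s: False, k: False}
  {n: True, s: False, q: False, k: False}
  {n: True, k: True, q: True, s: False}
  {n: True, k: True, s: False, q: False}
  {n: True, q: True, s: True, k: False}
  {n: True, s: True, q: False, k: False}
  {n: True, k: True, s: True, q: True}
  {n: True, k: True, s: True, q: False}
  {q: True, k: False, s: False, n: False}


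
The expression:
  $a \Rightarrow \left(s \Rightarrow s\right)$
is always true.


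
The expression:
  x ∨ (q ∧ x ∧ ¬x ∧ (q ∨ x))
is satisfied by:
  {x: True}


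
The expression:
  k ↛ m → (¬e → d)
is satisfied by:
  {d: True, m: True, e: True, k: False}
  {d: True, m: True, e: False, k: False}
  {d: True, e: True, k: False, m: False}
  {d: True, e: False, k: False, m: False}
  {m: True, e: True, k: False, d: False}
  {m: True, e: False, k: False, d: False}
  {e: True, m: False, k: False, d: False}
  {e: False, m: False, k: False, d: False}
  {d: True, m: True, k: True, e: True}
  {d: True, m: True, k: True, e: False}
  {d: True, k: True, e: True, m: False}
  {d: True, k: True, e: False, m: False}
  {k: True, m: True, e: True, d: False}
  {k: True, m: True, e: False, d: False}
  {k: True, e: True, m: False, d: False}


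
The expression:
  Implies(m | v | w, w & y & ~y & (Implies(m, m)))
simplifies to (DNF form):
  ~m & ~v & ~w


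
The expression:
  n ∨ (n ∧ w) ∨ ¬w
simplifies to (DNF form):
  n ∨ ¬w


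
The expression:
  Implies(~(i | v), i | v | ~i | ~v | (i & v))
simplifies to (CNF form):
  True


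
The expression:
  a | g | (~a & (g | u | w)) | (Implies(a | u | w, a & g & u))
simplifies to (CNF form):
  True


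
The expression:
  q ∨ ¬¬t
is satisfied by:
  {t: True, q: True}
  {t: True, q: False}
  {q: True, t: False}


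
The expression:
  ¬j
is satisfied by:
  {j: False}


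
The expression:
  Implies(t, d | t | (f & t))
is always true.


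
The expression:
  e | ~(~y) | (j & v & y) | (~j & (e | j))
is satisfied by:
  {y: True, e: True}
  {y: True, e: False}
  {e: True, y: False}


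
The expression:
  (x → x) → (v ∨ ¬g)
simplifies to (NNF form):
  v ∨ ¬g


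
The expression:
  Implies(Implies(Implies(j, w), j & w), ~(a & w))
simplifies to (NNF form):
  ~a | ~j | ~w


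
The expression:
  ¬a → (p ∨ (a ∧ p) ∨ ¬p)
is always true.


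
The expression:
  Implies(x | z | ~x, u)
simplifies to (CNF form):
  u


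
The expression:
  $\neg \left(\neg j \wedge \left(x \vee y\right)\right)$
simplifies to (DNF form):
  $j \vee \left(\neg x \wedge \neg y\right)$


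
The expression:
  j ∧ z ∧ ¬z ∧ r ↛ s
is never true.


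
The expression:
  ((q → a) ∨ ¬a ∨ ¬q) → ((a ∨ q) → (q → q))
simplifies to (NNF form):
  True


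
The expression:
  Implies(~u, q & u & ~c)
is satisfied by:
  {u: True}


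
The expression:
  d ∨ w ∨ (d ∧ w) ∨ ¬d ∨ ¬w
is always true.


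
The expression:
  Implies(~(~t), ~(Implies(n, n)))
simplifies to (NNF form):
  ~t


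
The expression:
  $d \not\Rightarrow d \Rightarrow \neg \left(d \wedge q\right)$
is always true.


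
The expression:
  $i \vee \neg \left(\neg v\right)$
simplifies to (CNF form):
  $i \vee v$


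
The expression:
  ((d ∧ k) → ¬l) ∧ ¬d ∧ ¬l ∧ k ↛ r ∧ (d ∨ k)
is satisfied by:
  {k: True, d: False, r: False, l: False}


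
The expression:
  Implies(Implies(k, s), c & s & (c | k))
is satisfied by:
  {k: True, c: True, s: False}
  {k: True, c: False, s: False}
  {s: True, k: True, c: True}
  {s: True, c: True, k: False}


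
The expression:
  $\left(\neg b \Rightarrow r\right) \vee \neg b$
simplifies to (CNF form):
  $\text{True}$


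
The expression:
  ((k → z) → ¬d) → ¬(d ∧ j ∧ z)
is always true.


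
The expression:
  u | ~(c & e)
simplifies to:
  u | ~c | ~e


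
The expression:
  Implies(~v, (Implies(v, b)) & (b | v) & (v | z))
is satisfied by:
  {b: True, v: True, z: True}
  {b: True, v: True, z: False}
  {v: True, z: True, b: False}
  {v: True, z: False, b: False}
  {b: True, z: True, v: False}


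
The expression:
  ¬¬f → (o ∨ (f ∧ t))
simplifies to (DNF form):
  o ∨ t ∨ ¬f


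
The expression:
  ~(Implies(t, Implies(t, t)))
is never true.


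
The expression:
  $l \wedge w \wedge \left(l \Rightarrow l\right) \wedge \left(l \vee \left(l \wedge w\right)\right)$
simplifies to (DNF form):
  $l \wedge w$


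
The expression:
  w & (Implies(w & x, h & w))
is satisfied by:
  {w: True, h: True, x: False}
  {w: True, h: False, x: False}
  {w: True, x: True, h: True}


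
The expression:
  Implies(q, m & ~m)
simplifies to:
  ~q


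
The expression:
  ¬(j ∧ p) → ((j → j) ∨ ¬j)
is always true.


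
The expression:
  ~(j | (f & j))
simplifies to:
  ~j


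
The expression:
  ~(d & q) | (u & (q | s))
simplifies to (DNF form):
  u | ~d | ~q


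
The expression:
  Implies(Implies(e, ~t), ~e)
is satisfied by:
  {t: True, e: False}
  {e: False, t: False}
  {e: True, t: True}


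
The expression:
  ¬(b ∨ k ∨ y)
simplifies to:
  ¬b ∧ ¬k ∧ ¬y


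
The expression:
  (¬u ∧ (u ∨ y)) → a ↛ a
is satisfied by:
  {u: True, y: False}
  {y: False, u: False}
  {y: True, u: True}


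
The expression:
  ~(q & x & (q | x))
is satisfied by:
  {q: False, x: False}
  {x: True, q: False}
  {q: True, x: False}


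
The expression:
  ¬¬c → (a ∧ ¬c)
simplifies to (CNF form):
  ¬c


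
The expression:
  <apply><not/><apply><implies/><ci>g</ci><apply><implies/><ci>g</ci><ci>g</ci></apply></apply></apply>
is never true.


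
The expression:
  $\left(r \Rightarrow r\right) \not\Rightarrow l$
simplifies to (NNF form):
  $\neg l$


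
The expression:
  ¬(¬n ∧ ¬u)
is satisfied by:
  {n: True, u: True}
  {n: True, u: False}
  {u: True, n: False}


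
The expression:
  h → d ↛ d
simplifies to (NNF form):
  ¬h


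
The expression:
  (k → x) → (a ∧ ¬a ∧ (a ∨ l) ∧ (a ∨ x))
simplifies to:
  k ∧ ¬x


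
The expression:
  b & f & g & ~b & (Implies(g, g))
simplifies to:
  False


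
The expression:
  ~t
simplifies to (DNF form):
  ~t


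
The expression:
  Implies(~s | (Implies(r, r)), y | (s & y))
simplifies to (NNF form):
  y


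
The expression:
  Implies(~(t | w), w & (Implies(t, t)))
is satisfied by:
  {t: True, w: True}
  {t: True, w: False}
  {w: True, t: False}


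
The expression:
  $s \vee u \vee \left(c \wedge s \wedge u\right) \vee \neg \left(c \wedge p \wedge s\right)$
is always true.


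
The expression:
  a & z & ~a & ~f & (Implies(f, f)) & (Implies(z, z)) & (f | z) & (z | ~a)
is never true.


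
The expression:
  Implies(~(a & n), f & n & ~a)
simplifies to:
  n & (a | f)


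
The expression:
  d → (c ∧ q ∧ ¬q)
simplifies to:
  ¬d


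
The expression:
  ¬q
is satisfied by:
  {q: False}


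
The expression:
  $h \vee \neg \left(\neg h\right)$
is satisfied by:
  {h: True}


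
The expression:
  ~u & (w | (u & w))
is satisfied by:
  {w: True, u: False}


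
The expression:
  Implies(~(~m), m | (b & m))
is always true.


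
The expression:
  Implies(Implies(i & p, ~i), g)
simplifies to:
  g | (i & p)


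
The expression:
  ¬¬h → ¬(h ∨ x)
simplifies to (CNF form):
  ¬h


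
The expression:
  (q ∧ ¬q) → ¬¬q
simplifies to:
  True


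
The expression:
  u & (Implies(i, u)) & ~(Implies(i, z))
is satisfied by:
  {i: True, u: True, z: False}


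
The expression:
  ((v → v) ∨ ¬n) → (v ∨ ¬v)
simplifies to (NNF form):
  True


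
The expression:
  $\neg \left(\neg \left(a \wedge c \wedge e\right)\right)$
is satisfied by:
  {a: True, c: True, e: True}


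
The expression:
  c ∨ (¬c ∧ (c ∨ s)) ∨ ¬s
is always true.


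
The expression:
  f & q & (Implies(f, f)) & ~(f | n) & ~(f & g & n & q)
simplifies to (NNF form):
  False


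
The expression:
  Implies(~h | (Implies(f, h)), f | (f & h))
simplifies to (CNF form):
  f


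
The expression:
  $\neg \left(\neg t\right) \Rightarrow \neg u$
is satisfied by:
  {u: False, t: False}
  {t: True, u: False}
  {u: True, t: False}


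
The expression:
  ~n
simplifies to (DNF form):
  ~n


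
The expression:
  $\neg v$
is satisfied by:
  {v: False}


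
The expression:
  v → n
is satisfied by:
  {n: True, v: False}
  {v: False, n: False}
  {v: True, n: True}


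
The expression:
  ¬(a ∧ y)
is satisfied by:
  {y: False, a: False}
  {a: True, y: False}
  {y: True, a: False}


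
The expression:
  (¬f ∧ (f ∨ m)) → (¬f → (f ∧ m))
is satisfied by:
  {f: True, m: False}
  {m: False, f: False}
  {m: True, f: True}


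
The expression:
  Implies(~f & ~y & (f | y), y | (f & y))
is always true.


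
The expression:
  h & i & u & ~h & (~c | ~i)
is never true.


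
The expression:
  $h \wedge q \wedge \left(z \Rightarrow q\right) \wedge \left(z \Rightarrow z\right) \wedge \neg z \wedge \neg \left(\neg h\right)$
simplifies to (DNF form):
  $h \wedge q \wedge \neg z$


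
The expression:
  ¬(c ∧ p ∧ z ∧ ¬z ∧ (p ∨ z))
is always true.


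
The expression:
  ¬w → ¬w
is always true.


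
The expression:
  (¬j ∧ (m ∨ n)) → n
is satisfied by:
  {n: True, j: True, m: False}
  {n: True, j: False, m: False}
  {j: True, n: False, m: False}
  {n: False, j: False, m: False}
  {n: True, m: True, j: True}
  {n: True, m: True, j: False}
  {m: True, j: True, n: False}


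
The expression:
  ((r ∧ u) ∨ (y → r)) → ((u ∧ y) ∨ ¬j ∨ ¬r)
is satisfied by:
  {y: True, u: True, r: False, j: False}
  {y: True, u: False, r: False, j: False}
  {u: True, j: False, y: False, r: False}
  {j: False, u: False, y: False, r: False}
  {j: True, y: True, u: True, r: False}
  {j: True, y: True, u: False, r: False}
  {j: True, u: True, y: False, r: False}
  {j: True, u: False, y: False, r: False}
  {r: True, y: True, u: True, j: False}
  {r: True, y: True, u: False, j: False}
  {r: True, u: True, y: False, j: False}
  {r: True, u: False, y: False, j: False}
  {j: True, r: True, y: True, u: True}


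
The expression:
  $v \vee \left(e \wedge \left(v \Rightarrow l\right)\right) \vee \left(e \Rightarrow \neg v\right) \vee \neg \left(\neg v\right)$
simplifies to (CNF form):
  $\text{True}$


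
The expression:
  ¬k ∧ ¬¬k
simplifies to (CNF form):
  False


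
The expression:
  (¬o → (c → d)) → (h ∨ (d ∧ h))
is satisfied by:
  {h: True, c: True, d: False, o: False}
  {h: True, c: False, d: False, o: False}
  {o: True, h: True, c: True, d: False}
  {o: True, h: True, c: False, d: False}
  {h: True, d: True, c: True, o: False}
  {h: True, d: True, c: False, o: False}
  {h: True, d: True, o: True, c: True}
  {h: True, d: True, o: True, c: False}
  {c: True, h: False, d: False, o: False}


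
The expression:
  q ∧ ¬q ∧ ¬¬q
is never true.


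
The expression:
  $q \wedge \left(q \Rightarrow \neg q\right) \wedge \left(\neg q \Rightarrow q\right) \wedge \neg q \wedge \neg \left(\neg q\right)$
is never true.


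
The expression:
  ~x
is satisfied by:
  {x: False}


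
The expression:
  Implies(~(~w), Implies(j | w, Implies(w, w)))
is always true.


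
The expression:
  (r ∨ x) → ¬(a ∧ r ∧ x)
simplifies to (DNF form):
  ¬a ∨ ¬r ∨ ¬x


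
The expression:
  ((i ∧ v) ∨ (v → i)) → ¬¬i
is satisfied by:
  {i: True, v: True}
  {i: True, v: False}
  {v: True, i: False}


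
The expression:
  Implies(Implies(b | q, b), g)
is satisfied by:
  {q: True, g: True, b: False}
  {g: True, b: False, q: False}
  {q: True, g: True, b: True}
  {g: True, b: True, q: False}
  {q: True, b: False, g: False}


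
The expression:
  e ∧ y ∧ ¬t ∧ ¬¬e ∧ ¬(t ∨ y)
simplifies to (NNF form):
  False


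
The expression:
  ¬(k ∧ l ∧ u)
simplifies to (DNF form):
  ¬k ∨ ¬l ∨ ¬u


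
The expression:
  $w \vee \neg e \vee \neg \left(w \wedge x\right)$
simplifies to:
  $\text{True}$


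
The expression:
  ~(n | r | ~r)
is never true.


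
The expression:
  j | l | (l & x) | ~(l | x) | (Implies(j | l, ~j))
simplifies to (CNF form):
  True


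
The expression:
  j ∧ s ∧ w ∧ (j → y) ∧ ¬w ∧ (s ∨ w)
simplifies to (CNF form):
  False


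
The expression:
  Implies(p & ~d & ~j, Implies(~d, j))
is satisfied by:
  {j: True, d: True, p: False}
  {j: True, p: False, d: False}
  {d: True, p: False, j: False}
  {d: False, p: False, j: False}
  {j: True, d: True, p: True}
  {j: True, p: True, d: False}
  {d: True, p: True, j: False}


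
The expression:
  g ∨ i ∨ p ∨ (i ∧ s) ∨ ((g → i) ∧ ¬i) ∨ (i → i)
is always true.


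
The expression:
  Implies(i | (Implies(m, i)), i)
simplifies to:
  i | m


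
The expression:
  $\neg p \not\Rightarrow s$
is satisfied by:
  {p: False, s: False}


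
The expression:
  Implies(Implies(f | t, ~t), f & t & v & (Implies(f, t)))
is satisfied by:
  {t: True}


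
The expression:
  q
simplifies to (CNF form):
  q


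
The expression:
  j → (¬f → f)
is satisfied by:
  {f: True, j: False}
  {j: False, f: False}
  {j: True, f: True}


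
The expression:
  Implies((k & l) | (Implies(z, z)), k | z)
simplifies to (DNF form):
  k | z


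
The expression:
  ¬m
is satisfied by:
  {m: False}


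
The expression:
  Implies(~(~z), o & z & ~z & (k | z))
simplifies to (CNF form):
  ~z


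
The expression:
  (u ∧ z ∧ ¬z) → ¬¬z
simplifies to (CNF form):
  True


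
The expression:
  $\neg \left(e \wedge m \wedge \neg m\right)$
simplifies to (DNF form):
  $\text{True}$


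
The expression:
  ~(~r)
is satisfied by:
  {r: True}


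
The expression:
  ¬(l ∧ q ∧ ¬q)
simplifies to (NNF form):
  True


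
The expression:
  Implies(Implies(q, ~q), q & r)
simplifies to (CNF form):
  q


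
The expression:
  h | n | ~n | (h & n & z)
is always true.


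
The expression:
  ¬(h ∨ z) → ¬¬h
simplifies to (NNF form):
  h ∨ z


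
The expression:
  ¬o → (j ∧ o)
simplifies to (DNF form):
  o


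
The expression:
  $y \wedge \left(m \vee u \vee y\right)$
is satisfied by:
  {y: True}


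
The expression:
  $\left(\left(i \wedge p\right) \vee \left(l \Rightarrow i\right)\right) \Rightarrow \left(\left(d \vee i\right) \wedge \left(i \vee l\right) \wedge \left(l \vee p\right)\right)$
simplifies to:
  $l \vee \left(i \wedge p\right)$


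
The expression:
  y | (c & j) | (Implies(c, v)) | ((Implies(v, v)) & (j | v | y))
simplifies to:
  j | v | y | ~c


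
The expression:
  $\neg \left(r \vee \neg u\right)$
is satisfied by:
  {u: True, r: False}


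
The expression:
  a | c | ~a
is always true.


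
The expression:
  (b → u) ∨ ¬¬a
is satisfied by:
  {a: True, u: True, b: False}
  {a: True, u: False, b: False}
  {u: True, a: False, b: False}
  {a: False, u: False, b: False}
  {a: True, b: True, u: True}
  {a: True, b: True, u: False}
  {b: True, u: True, a: False}


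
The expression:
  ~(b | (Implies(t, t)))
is never true.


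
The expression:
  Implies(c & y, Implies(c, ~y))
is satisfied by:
  {c: False, y: False}
  {y: True, c: False}
  {c: True, y: False}


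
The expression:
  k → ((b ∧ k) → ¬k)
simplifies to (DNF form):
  ¬b ∨ ¬k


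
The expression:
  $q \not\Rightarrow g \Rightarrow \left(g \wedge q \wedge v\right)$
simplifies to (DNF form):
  $g \vee \neg q$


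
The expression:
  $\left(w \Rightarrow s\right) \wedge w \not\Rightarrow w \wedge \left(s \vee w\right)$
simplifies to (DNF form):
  $\text{False}$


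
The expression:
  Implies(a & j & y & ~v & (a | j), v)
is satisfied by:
  {v: True, a: False, y: False, j: False}
  {v: False, a: False, y: False, j: False}
  {j: True, v: True, a: False, y: False}
  {j: True, v: False, a: False, y: False}
  {y: True, v: True, a: False, j: False}
  {y: True, v: False, a: False, j: False}
  {j: True, y: True, v: True, a: False}
  {j: True, y: True, v: False, a: False}
  {a: True, v: True, j: False, y: False}
  {a: True, v: False, j: False, y: False}
  {j: True, a: True, v: True, y: False}
  {j: True, a: True, v: False, y: False}
  {y: True, a: True, v: True, j: False}
  {y: True, a: True, v: False, j: False}
  {y: True, a: True, j: True, v: True}


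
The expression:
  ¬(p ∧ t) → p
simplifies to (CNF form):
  p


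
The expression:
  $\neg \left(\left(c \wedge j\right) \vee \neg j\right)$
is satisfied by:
  {j: True, c: False}


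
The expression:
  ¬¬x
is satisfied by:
  {x: True}


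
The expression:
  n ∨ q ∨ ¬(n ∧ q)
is always true.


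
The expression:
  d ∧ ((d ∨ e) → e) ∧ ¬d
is never true.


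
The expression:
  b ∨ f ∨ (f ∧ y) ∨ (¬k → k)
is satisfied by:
  {b: True, k: True, f: True}
  {b: True, k: True, f: False}
  {b: True, f: True, k: False}
  {b: True, f: False, k: False}
  {k: True, f: True, b: False}
  {k: True, f: False, b: False}
  {f: True, k: False, b: False}


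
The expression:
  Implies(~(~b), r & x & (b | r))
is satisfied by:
  {x: True, r: True, b: False}
  {x: True, r: False, b: False}
  {r: True, x: False, b: False}
  {x: False, r: False, b: False}
  {x: True, b: True, r: True}


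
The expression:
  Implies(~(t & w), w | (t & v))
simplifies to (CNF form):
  (t | w) & (v | w)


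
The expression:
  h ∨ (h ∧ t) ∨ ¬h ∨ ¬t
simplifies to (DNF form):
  True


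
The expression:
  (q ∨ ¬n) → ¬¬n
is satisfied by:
  {n: True}


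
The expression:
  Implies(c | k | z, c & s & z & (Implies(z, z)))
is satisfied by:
  {s: True, z: False, c: False, k: False}
  {s: False, z: False, c: False, k: False}
  {c: True, z: True, s: True, k: False}
  {c: True, k: True, z: True, s: True}


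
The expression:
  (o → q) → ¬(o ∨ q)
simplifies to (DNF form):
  ¬q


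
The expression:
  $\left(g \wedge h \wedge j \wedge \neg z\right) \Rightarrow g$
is always true.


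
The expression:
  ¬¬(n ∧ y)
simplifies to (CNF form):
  n ∧ y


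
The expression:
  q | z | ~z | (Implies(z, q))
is always true.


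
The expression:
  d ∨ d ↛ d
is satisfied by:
  {d: True}


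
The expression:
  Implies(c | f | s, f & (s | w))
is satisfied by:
  {f: True, s: True, w: True, c: False}
  {f: True, s: True, c: True, w: True}
  {f: True, s: True, w: False, c: False}
  {f: True, s: True, c: True, w: False}
  {f: True, w: True, c: False, s: False}
  {f: True, c: True, w: True, s: False}
  {w: True, s: False, c: False, f: False}
  {s: False, w: False, c: False, f: False}


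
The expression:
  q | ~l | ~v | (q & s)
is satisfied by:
  {q: True, l: False, v: False}
  {l: False, v: False, q: False}
  {q: True, v: True, l: False}
  {v: True, l: False, q: False}
  {q: True, l: True, v: False}
  {l: True, q: False, v: False}
  {q: True, v: True, l: True}


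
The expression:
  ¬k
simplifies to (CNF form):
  ¬k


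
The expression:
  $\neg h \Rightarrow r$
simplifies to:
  $h \vee r$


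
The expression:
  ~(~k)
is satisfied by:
  {k: True}


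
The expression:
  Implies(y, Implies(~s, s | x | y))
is always true.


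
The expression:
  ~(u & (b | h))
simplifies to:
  ~u | (~b & ~h)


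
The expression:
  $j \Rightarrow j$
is always true.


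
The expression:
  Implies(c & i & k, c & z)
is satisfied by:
  {z: True, k: False, i: False, c: False}
  {z: False, k: False, i: False, c: False}
  {c: True, z: True, k: False, i: False}
  {c: True, z: False, k: False, i: False}
  {z: True, i: True, c: False, k: False}
  {i: True, c: False, k: False, z: False}
  {c: True, i: True, z: True, k: False}
  {c: True, i: True, z: False, k: False}
  {z: True, k: True, c: False, i: False}
  {k: True, c: False, i: False, z: False}
  {z: True, c: True, k: True, i: False}
  {c: True, k: True, z: False, i: False}
  {z: True, i: True, k: True, c: False}
  {i: True, k: True, c: False, z: False}
  {c: True, i: True, k: True, z: True}


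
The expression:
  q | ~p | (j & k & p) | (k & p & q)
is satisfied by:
  {k: True, q: True, j: True, p: False}
  {k: True, q: True, j: False, p: False}
  {q: True, j: True, p: False, k: False}
  {q: True, j: False, p: False, k: False}
  {k: True, j: True, p: False, q: False}
  {k: True, j: False, p: False, q: False}
  {j: True, k: False, p: False, q: False}
  {j: False, k: False, p: False, q: False}
  {k: True, q: True, p: True, j: True}
  {k: True, q: True, p: True, j: False}
  {q: True, p: True, j: True, k: False}
  {q: True, p: True, j: False, k: False}
  {k: True, p: True, j: True, q: False}


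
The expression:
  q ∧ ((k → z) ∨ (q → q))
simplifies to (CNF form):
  q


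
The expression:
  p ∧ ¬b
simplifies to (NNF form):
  p ∧ ¬b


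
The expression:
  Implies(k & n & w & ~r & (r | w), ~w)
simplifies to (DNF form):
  r | ~k | ~n | ~w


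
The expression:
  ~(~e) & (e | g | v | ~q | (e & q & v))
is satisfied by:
  {e: True}


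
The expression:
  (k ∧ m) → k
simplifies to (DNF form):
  True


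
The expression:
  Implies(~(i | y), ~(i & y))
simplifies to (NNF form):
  True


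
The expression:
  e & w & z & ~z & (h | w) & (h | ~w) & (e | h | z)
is never true.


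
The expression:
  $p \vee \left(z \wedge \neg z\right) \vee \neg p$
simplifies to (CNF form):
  $\text{True}$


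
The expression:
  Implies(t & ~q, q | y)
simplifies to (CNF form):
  q | y | ~t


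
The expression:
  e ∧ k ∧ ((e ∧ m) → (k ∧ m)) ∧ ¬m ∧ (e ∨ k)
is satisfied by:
  {e: True, k: True, m: False}


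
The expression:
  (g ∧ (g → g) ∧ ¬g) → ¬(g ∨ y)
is always true.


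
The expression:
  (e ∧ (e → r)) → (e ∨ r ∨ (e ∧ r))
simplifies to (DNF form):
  True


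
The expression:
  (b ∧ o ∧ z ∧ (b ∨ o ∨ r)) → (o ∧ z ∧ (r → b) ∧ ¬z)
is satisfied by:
  {o: False, z: False, b: False}
  {b: True, o: False, z: False}
  {z: True, o: False, b: False}
  {b: True, z: True, o: False}
  {o: True, b: False, z: False}
  {b: True, o: True, z: False}
  {z: True, o: True, b: False}


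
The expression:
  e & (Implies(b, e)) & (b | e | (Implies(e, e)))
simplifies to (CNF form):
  e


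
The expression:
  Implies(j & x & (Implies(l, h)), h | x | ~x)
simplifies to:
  True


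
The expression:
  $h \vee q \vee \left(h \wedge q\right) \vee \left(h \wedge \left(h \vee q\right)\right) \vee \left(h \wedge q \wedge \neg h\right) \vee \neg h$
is always true.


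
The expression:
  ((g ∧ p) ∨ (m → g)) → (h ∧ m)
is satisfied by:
  {m: True, h: True, g: False}
  {m: True, g: False, h: False}
  {m: True, h: True, g: True}


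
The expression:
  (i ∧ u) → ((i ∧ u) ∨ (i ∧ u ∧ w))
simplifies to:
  True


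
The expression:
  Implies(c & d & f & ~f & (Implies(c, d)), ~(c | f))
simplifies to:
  True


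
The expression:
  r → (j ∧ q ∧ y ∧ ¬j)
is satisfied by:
  {r: False}


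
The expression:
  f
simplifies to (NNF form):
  f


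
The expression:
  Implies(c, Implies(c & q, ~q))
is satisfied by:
  {c: False, q: False}
  {q: True, c: False}
  {c: True, q: False}


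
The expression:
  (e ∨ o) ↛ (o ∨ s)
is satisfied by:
  {e: True, o: False, s: False}


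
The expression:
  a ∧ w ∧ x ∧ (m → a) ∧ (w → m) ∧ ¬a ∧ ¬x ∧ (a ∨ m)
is never true.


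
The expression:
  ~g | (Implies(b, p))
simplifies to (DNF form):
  p | ~b | ~g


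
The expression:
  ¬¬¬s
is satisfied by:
  {s: False}


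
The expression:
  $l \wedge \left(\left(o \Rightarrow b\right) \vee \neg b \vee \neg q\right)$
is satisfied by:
  {l: True}


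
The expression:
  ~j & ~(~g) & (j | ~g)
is never true.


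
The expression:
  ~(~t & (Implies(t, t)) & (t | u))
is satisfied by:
  {t: True, u: False}
  {u: False, t: False}
  {u: True, t: True}


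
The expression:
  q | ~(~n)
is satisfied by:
  {n: True, q: True}
  {n: True, q: False}
  {q: True, n: False}


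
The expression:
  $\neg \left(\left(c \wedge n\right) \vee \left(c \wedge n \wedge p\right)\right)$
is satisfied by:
  {c: False, n: False}
  {n: True, c: False}
  {c: True, n: False}


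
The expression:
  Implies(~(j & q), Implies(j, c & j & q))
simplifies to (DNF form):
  q | ~j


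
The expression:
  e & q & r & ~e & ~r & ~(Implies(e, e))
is never true.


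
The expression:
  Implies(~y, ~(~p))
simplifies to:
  p | y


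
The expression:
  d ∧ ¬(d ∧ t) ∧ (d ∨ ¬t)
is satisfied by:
  {d: True, t: False}


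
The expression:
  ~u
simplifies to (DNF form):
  ~u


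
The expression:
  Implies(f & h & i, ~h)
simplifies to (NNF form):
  ~f | ~h | ~i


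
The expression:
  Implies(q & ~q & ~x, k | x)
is always true.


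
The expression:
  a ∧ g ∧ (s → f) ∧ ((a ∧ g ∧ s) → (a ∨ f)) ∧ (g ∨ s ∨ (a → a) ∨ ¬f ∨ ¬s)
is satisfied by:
  {a: True, g: True, f: True, s: False}
  {a: True, g: True, s: False, f: False}
  {a: True, g: True, f: True, s: True}


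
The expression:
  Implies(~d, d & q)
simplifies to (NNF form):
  d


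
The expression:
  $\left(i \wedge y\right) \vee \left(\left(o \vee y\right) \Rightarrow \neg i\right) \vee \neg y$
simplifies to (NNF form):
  $\text{True}$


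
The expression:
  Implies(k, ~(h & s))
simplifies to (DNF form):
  ~h | ~k | ~s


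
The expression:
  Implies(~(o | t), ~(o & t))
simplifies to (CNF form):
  True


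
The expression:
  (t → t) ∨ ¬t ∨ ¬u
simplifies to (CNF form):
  True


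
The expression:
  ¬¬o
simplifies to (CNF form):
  o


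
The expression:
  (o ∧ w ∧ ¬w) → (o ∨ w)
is always true.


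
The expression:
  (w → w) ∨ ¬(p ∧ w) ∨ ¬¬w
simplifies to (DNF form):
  True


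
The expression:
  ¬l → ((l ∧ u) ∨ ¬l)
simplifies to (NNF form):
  True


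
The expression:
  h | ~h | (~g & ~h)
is always true.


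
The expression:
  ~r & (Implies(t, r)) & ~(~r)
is never true.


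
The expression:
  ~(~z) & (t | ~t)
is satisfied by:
  {z: True}


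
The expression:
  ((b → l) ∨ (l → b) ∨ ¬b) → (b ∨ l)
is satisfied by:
  {b: True, l: True}
  {b: True, l: False}
  {l: True, b: False}


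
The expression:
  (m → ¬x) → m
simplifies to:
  m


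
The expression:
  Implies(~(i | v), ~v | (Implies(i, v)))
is always true.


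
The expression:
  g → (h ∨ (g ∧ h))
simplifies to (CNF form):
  h ∨ ¬g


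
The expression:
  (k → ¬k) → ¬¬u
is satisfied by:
  {k: True, u: True}
  {k: True, u: False}
  {u: True, k: False}


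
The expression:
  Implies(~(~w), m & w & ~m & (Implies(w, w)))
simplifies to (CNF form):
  ~w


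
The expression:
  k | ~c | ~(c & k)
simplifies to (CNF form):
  True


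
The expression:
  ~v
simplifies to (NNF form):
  ~v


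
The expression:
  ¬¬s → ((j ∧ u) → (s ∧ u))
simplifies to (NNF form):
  True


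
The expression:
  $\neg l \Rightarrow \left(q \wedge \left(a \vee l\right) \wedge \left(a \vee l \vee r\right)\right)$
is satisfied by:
  {q: True, l: True, a: True}
  {q: True, l: True, a: False}
  {l: True, a: True, q: False}
  {l: True, a: False, q: False}
  {q: True, a: True, l: False}


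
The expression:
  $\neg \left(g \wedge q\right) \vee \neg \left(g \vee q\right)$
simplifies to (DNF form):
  $\neg g \vee \neg q$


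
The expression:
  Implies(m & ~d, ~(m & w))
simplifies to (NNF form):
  d | ~m | ~w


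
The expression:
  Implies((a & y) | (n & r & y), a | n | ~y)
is always true.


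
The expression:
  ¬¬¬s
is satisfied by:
  {s: False}


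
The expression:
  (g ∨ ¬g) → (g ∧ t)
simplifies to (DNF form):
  g ∧ t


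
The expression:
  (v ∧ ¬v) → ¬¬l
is always true.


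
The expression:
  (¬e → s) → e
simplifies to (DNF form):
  e ∨ ¬s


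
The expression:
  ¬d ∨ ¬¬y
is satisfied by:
  {y: True, d: False}
  {d: False, y: False}
  {d: True, y: True}


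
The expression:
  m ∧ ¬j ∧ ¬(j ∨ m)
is never true.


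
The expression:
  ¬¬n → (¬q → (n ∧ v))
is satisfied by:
  {q: True, v: True, n: False}
  {q: True, v: False, n: False}
  {v: True, q: False, n: False}
  {q: False, v: False, n: False}
  {n: True, q: True, v: True}
  {n: True, q: True, v: False}
  {n: True, v: True, q: False}


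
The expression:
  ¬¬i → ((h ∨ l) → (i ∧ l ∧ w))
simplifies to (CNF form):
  (l ∨ ¬h ∨ ¬i) ∧ (l ∨ ¬i ∨ ¬l) ∧ (w ∨ ¬h ∨ ¬i) ∧ (w ∨ ¬i ∨ ¬l)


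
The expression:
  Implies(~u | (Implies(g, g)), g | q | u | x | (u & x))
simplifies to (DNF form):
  g | q | u | x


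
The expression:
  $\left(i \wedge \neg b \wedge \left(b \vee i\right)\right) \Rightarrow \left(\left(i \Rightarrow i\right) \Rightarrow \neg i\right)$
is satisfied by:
  {b: True, i: False}
  {i: False, b: False}
  {i: True, b: True}


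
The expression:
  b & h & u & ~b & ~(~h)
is never true.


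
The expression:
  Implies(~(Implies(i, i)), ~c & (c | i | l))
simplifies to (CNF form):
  True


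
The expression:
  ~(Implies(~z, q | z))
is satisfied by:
  {q: False, z: False}


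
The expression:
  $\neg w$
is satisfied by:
  {w: False}


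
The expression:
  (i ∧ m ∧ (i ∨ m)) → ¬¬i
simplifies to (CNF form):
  True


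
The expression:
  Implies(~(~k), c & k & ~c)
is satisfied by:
  {k: False}


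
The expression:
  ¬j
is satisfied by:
  {j: False}


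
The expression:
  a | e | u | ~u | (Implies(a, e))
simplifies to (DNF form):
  True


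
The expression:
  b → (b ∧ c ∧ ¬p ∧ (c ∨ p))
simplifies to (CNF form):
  (c ∨ ¬b) ∧ (¬b ∨ ¬p)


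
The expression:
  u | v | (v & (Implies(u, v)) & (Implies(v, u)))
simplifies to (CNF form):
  u | v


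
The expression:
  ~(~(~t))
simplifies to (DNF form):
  ~t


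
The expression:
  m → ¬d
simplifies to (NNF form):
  ¬d ∨ ¬m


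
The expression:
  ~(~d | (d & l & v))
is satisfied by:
  {d: True, l: False, v: False}
  {v: True, d: True, l: False}
  {l: True, d: True, v: False}


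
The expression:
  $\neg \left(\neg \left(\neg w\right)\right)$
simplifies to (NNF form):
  $\neg w$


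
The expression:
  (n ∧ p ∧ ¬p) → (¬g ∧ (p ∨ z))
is always true.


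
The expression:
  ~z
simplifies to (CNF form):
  ~z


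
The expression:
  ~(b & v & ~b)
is always true.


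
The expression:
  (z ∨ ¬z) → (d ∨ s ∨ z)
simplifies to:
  d ∨ s ∨ z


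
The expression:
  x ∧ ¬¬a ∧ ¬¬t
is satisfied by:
  {t: True, a: True, x: True}


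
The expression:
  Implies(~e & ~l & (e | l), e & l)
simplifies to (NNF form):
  True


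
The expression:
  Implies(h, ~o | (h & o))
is always true.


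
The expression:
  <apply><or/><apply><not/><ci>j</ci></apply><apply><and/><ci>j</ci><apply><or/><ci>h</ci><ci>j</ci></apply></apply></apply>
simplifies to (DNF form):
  <true/>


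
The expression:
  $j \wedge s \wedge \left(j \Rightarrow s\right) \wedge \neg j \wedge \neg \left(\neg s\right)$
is never true.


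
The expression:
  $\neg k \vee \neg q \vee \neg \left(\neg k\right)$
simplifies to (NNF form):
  $\text{True}$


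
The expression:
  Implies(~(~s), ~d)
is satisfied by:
  {s: False, d: False}
  {d: True, s: False}
  {s: True, d: False}


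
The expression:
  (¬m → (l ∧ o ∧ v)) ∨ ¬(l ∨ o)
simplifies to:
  m ∨ (¬l ∧ ¬o) ∨ (l ∧ o ∧ v)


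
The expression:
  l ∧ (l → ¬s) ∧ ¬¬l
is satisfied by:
  {l: True, s: False}


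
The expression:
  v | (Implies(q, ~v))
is always true.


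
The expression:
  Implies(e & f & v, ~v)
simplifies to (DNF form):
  ~e | ~f | ~v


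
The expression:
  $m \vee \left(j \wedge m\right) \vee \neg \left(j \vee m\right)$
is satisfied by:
  {m: True, j: False}
  {j: False, m: False}
  {j: True, m: True}


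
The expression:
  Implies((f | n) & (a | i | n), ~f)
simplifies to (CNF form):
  (~a | ~f) & (~f | ~i) & (~f | ~n)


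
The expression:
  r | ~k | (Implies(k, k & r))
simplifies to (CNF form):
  r | ~k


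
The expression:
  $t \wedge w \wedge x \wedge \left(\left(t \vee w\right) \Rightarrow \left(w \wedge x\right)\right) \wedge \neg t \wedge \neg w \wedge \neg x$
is never true.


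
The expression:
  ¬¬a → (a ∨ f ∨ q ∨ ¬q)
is always true.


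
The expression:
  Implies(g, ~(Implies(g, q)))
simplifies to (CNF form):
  ~g | ~q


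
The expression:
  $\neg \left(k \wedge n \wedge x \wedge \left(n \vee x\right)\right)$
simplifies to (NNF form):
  $\neg k \vee \neg n \vee \neg x$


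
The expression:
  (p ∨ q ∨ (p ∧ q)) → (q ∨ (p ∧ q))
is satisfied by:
  {q: True, p: False}
  {p: False, q: False}
  {p: True, q: True}


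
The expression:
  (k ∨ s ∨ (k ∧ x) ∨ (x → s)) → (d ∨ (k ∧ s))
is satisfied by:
  {d: True, k: True, s: True, x: True}
  {d: True, k: True, s: True, x: False}
  {d: True, k: True, x: True, s: False}
  {d: True, k: True, x: False, s: False}
  {d: True, s: True, x: True, k: False}
  {d: True, s: True, x: False, k: False}
  {d: True, s: False, x: True, k: False}
  {d: True, s: False, x: False, k: False}
  {k: True, s: True, x: True, d: False}
  {k: True, s: True, x: False, d: False}
  {x: True, k: False, s: False, d: False}


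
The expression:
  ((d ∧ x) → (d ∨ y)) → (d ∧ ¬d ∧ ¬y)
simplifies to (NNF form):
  False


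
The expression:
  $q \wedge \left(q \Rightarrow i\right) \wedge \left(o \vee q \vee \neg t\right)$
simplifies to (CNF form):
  $i \wedge q$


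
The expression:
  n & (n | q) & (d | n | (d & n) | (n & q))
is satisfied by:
  {n: True}


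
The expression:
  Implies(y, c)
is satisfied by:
  {c: True, y: False}
  {y: False, c: False}
  {y: True, c: True}


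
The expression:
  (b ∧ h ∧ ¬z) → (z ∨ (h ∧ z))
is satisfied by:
  {z: True, h: False, b: False}
  {h: False, b: False, z: False}
  {b: True, z: True, h: False}
  {b: True, h: False, z: False}
  {z: True, h: True, b: False}
  {h: True, z: False, b: False}
  {b: True, h: True, z: True}


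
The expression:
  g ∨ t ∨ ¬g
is always true.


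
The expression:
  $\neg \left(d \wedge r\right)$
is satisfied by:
  {d: False, r: False}
  {r: True, d: False}
  {d: True, r: False}


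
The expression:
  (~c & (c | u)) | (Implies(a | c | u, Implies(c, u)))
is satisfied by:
  {u: True, c: False}
  {c: False, u: False}
  {c: True, u: True}


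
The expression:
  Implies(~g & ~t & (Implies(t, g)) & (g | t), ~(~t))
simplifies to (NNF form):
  True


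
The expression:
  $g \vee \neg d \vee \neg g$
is always true.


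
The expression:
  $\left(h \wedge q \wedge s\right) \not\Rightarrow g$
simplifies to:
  $h \wedge q \wedge s \wedge \neg g$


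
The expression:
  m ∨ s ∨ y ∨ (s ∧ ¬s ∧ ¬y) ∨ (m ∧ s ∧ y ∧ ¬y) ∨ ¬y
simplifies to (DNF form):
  True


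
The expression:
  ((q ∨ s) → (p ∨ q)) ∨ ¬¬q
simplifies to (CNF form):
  p ∨ q ∨ ¬s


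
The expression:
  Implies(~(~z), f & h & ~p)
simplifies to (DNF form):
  ~z | (f & h & ~p)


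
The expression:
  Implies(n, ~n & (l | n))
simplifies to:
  ~n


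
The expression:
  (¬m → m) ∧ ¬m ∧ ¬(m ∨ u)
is never true.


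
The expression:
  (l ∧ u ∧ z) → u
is always true.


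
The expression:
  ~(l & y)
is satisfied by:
  {l: False, y: False}
  {y: True, l: False}
  {l: True, y: False}


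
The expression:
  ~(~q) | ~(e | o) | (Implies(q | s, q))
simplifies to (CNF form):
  (q | ~e | ~s) & (q | ~o | ~s)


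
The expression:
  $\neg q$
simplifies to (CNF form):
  $\neg q$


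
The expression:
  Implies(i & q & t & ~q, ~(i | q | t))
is always true.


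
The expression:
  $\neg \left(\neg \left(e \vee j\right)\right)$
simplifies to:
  $e \vee j$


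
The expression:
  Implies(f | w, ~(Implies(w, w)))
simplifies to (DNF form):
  ~f & ~w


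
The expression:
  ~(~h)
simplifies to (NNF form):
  h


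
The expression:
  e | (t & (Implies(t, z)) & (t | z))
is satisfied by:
  {t: True, e: True, z: True}
  {t: True, e: True, z: False}
  {e: True, z: True, t: False}
  {e: True, z: False, t: False}
  {t: True, z: True, e: False}


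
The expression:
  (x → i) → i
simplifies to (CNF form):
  i ∨ x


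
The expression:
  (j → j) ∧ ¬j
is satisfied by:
  {j: False}


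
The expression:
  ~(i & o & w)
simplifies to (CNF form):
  ~i | ~o | ~w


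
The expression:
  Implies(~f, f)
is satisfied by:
  {f: True}


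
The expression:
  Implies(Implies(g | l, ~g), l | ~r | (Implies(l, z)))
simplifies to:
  True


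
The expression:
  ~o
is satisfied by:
  {o: False}


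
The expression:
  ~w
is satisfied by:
  {w: False}


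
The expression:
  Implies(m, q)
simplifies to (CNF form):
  q | ~m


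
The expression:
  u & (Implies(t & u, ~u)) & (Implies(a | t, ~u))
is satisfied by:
  {u: True, t: False, a: False}


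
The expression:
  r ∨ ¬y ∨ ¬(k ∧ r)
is always true.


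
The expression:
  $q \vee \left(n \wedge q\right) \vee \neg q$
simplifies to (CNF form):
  $\text{True}$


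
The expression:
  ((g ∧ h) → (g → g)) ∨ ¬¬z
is always true.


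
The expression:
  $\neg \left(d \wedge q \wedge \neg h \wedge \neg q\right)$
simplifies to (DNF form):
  $\text{True}$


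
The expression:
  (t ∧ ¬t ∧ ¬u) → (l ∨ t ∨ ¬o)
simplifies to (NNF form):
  True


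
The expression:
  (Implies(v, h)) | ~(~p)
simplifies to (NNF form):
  h | p | ~v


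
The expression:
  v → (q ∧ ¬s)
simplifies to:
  (q ∧ ¬s) ∨ ¬v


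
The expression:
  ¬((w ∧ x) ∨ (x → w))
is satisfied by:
  {x: True, w: False}
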